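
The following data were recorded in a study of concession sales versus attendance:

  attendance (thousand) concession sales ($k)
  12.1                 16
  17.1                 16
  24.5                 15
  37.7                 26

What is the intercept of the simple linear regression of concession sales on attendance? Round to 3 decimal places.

9.227

n = 4, Σx = 91.4, Σy = 73, Σxy = 1814.9, Σx² = 2460.36
Sxx = Σx² − (Σx)²/n = 2460.36 − 2088.49 = 371.87
Sxy = Σxy − (Σx)(Σy)/n = 1814.9 − 1668.05 = 146.85
b = Sxy/Sxx = 146.85/371.87 = 0.394896
a = ȳ − b·x̄ = 18.25 − 0.394896·22.85 = 9.226625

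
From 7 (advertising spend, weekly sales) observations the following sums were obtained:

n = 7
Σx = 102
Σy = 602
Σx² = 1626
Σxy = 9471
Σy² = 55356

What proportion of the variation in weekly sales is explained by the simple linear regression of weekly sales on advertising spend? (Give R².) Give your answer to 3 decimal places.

Sxx = Σx² − (Σx)²/n = 1626 − 1486.285714 = 139.714286
Sxy = Σxy − (Σx)(Σy)/n = 9471 − 8772 = 699
Syy = Σy² − (Σy)²/n = 55356 − 51772 = 3584
R² = Sxy²/(Sxx·Syy) = (699)²/(139.714286·3584) = 0.975766

0.976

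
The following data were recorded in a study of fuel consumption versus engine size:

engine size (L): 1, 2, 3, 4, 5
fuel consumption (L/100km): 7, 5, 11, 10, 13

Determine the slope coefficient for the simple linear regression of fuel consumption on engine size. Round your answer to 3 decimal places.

1.700

n = 5, Σx = 15, Σy = 46, Σxy = 155, Σx² = 55
Sxx = Σx² − (Σx)²/n = 55 − 45 = 10
Sxy = Σxy − (Σx)(Σy)/n = 155 − 138 = 17
b = Sxy/Sxx = 17/10 = 1.7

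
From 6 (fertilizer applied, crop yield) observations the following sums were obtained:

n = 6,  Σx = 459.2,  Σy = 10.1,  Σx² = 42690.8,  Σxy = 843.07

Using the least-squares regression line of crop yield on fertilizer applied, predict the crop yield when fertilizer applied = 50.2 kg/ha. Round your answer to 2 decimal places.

Sxx = Σx² − (Σx)²/n = 42690.8 − 35144.106667 = 7546.693333
Sxy = Σxy − (Σx)(Σy)/n = 843.07 − 772.986667 = 70.083333
b = Sxy/Sxx = 70.083333/7546.693333 = 0.009287
a = ȳ − b·x̄ = 1.683333 − 0.009287·76.533333 = 0.972597
ŷ(50.2) = a + b·50.2 = 0.972597 + 0.009287·50.2 = 1.438785

1.44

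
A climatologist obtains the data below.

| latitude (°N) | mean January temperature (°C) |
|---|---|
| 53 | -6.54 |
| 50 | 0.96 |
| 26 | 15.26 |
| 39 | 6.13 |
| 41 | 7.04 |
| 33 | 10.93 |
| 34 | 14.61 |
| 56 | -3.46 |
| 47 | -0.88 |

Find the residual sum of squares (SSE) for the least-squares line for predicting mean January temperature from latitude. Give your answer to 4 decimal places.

n = 9, Σx = 379, Σy = 44.05, Σxy = 1248.16, Σx² = 16777, Σy² = 709.3623
Sxx = Σx² − (Σx)²/n = 16777 − 15960.111111 = 816.888889
Sxy = Σxy − (Σx)(Σy)/n = 1248.16 − 1854.994444 = -606.834444
Syy = Σy² − (Σy)²/n = 709.3623 − 215.600278 = 493.762022
b = Sxy/Sxx = -606.834444/816.888889 = -0.742860
SSE = Syy − b·Sxy = 493.762022 − (-0.742860)·(-606.834444) = 42.968716

42.9687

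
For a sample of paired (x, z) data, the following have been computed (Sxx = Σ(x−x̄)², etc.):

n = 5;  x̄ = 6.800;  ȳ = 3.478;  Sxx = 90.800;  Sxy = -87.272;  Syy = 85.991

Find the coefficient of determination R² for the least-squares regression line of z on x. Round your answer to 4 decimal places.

R² = Sxy²/(Sxx·Syy) = (-87.272)²/(90.8·85.991) = 0.975463

0.9755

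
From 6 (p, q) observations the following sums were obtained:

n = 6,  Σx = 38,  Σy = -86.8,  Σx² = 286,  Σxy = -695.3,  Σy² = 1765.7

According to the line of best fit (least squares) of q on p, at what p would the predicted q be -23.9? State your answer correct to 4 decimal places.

9.2711

Sxx = Σx² − (Σx)²/n = 286 − 240.666667 = 45.333333
Sxy = Σxy − (Σx)(Σy)/n = -695.3 − (-549.733333) = -145.566667
b = Sxy/Sxx = -145.566667/45.333333 = -3.211029
a = ȳ − b·x̄ = -14.466667 − (-3.211029)·6.333333 = 5.869853
Set a + b·x = -23.9: x = (-23.9 − 5.869853) / (-3.211029) = 9.271124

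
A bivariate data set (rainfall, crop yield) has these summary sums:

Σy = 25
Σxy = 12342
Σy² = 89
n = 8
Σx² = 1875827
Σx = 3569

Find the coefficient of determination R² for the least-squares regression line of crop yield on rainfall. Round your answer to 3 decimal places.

0.458

Sxx = Σx² − (Σx)²/n = 1875827 − 1592220.125 = 283606.875
Sxy = Σxy − (Σx)(Σy)/n = 12342 − 11153.125 = 1188.875
Syy = Σy² − (Σy)²/n = 89 − 78.125 = 10.875
R² = Sxy²/(Sxx·Syy) = (1188.875)²/(283606.875·10.875) = 0.458275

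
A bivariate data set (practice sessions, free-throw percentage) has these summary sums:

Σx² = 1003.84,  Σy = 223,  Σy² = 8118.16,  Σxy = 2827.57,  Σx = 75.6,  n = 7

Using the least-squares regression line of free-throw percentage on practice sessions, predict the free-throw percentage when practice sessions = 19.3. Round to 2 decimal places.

50.87

Sxx = Σx² − (Σx)²/n = 1003.84 − 816.48 = 187.36
Sxy = Σxy − (Σx)(Σy)/n = 2827.57 − 2408.4 = 419.17
b = Sxy/Sxx = 419.17/187.36 = 2.237244
a = ȳ − b·x̄ = 31.857143 − 2.237244·10.8 = 7.694910
ŷ(19.3) = a + b·19.3 = 7.694910 + 2.237244·19.3 = 50.873715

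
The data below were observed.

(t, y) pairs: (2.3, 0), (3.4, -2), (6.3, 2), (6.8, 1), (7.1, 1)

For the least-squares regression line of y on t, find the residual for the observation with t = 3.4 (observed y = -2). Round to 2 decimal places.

n = 5, Σx = 25.9, Σy = 2, Σxy = 19.7, Σx² = 153.19
Sxx = Σx² − (Σx)²/n = 153.19 − 134.162 = 19.028
Sxy = Σxy − (Σx)(Σy)/n = 19.7 − 10.36 = 9.34
b = Sxy/Sxx = 9.34/19.028 = 0.490856
a = ȳ − b·x̄ = 0.4 − 0.490856·5.18 = -2.142632
ŷ(3.4) = -2.142632 + 0.490856·3.4 = -0.473723
residual = y − ŷ = -2 − (-0.473723) = -1.526277

-1.53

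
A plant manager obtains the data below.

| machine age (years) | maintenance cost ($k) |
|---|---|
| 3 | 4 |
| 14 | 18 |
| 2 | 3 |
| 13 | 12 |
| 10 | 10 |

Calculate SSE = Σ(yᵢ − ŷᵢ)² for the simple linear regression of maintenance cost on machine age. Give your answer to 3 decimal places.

n = 5, Σx = 42, Σy = 47, Σxy = 526, Σx² = 478, Σy² = 593
Sxx = Σx² − (Σx)²/n = 478 − 352.8 = 125.2
Sxy = Σxy − (Σx)(Σy)/n = 526 − 394.8 = 131.2
Syy = Σy² − (Σy)²/n = 593 − 441.8 = 151.2
b = Sxy/Sxx = 131.2/125.2 = 1.047923
SSE = Syy − b·Sxy = 151.2 − 1.047923·131.2 = 13.712460

13.712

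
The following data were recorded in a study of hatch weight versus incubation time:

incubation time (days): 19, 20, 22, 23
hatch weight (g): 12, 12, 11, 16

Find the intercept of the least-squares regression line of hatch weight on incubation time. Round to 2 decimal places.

-1.95

n = 4, Σx = 84, Σy = 51, Σxy = 1078, Σx² = 1774
Sxx = Σx² − (Σx)²/n = 1774 − 1764 = 10
Sxy = Σxy − (Σx)(Σy)/n = 1078 − 1071 = 7
b = Sxy/Sxx = 7/10 = 0.7
a = ȳ − b·x̄ = 12.75 − 0.7·21 = -1.95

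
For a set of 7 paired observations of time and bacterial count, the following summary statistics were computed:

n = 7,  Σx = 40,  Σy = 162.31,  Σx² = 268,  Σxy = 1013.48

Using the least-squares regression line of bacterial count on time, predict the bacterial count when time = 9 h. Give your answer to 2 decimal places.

30.35

Sxx = Σx² − (Σx)²/n = 268 − 228.571429 = 39.428571
Sxy = Σxy − (Σx)(Σy)/n = 1013.48 − 927.485714 = 85.994286
b = Sxy/Sxx = 85.994286/39.428571 = 2.181014
a = ȳ − b·x̄ = 23.187143 − 2.181014·5.714286 = 10.724203
ŷ(9) = a + b·9 = 10.724203 + 2.181014·9 = 30.353333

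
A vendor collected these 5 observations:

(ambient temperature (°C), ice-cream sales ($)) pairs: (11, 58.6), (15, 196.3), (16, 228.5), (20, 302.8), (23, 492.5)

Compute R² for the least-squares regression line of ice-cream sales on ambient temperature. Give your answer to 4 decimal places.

n = 5, Σx = 85, Σy = 1278.7, Σxy = 24628.6, Σx² = 1531, Σy² = 428423.99
Sxx = Σx² − (Σx)²/n = 1531 − 1445 = 86
Sxy = Σxy − (Σx)(Σy)/n = 24628.6 − 21737.9 = 2890.7
Syy = Σy² − (Σy)²/n = 428423.99 − 327014.738 = 101409.252
R² = Sxy²/(Sxx·Syy) = (2890.7)²/(86·101409.252) = 0.958142

0.9581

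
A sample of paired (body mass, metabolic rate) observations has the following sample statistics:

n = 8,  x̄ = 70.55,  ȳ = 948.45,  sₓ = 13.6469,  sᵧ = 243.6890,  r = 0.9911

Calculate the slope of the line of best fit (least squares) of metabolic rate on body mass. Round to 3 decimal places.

b = r · sᵧ/sₓ = 0.9911 · 243.689/13.6469 = 17.697804

17.698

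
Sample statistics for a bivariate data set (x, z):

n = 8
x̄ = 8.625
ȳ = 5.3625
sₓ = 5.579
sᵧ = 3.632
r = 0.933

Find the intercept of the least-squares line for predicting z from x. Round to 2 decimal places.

b = r · sᵧ/sₓ = 0.933 · 3.632/5.579 = 0.607395
a = ȳ − b·x̄ = 5.3625 − 0.607395·8.625 = 0.123719

0.12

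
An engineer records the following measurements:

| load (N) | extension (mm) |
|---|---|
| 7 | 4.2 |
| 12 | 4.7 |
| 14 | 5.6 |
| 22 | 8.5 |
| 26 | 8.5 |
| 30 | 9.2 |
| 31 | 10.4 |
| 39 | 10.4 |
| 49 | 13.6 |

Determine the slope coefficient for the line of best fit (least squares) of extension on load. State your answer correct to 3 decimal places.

n = 9, Σx = 230, Σy = 75.1, Σxy = 2242.6, Σx² = 7332
Sxx = Σx² − (Σx)²/n = 7332 − 5877.777778 = 1454.222222
Sxy = Σxy − (Σx)(Σy)/n = 2242.6 − 1919.222222 = 323.377778
b = Sxy/Sxx = 323.377778/1454.222222 = 0.222372

0.222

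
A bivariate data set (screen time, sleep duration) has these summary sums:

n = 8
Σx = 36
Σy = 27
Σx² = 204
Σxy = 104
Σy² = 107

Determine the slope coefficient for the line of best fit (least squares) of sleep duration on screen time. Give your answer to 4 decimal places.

-0.4167

Sxx = Σx² − (Σx)²/n = 204 − 162 = 42
Sxy = Σxy − (Σx)(Σy)/n = 104 − 121.5 = -17.5
b = Sxy/Sxx = -17.5/42 = -0.416667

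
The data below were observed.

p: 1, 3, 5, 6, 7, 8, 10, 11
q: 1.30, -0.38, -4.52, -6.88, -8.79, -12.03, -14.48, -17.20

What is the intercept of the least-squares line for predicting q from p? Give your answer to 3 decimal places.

4.418

n = 8, Σx = 51, Σy = -62.98, Σxy = -555.49, Σx² = 405
Sxx = Σx² − (Σx)²/n = 405 − 325.125 = 79.875
Sxy = Σxy − (Σx)(Σy)/n = -555.49 − (-401.4975) = -153.9925
b = Sxy/Sxx = -153.9925/79.875 = -1.927919
a = ȳ − b·x̄ = -7.8725 − (-1.927919)·6.375 = 4.417981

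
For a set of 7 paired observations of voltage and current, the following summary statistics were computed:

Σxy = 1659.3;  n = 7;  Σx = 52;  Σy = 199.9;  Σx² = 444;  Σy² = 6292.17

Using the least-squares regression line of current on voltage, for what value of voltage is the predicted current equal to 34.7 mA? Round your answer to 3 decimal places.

9.462

Sxx = Σx² − (Σx)²/n = 444 − 386.285714 = 57.714286
Sxy = Σxy − (Σx)(Σy)/n = 1659.3 − 1484.971429 = 174.328571
b = Sxy/Sxx = 174.328571/57.714286 = 3.020545
a = ȳ − b·x̄ = 28.557143 − 3.020545·7.428571 = 6.118812
Set a + b·x = 34.7: x = (34.7 − 6.118812) / 3.020545 = 9.462263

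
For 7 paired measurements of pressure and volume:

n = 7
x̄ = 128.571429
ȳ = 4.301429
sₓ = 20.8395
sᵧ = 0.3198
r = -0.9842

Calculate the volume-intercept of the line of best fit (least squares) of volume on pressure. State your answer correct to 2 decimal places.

b = r · sᵧ/sₓ = -0.9842 · 0.3198/20.8395 = -0.015103
a = ȳ − b·x̄ = 4.301429 − (-0.015103)·128.571429 = 6.243294

6.24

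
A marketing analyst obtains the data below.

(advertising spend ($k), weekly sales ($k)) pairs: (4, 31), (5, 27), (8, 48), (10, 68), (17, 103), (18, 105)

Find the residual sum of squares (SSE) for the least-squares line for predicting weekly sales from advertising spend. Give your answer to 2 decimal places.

n = 6, Σx = 62, Σy = 382, Σxy = 4964, Σx² = 818, Σy² = 30252
Sxx = Σx² − (Σx)²/n = 818 − 640.666667 = 177.333333
Sxy = Σxy − (Σx)(Σy)/n = 4964 − 3947.333333 = 1016.666667
Syy = Σy² − (Σy)²/n = 30252 − 24320.666667 = 5931.333333
b = Sxy/Sxx = 1016.666667/177.333333 = 5.733083
SSE = Syy − b·Sxy = 5931.333333 − 5.733083·1016.666667 = 102.699248

102.70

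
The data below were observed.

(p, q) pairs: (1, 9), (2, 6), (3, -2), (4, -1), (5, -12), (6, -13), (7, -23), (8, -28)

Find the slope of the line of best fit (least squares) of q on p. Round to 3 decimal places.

-5.333

n = 8, Σx = 36, Σy = -64, Σxy = -512, Σx² = 204
Sxx = Σx² − (Σx)²/n = 204 − 162 = 42
Sxy = Σxy − (Σx)(Σy)/n = -512 − (-288) = -224
b = Sxy/Sxx = -224/42 = -5.333333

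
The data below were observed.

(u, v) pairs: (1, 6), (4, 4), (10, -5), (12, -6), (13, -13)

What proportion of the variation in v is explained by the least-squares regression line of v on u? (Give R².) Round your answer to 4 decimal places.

0.9229

n = 5, Σx = 40, Σy = -14, Σxy = -269, Σx² = 430, Σy² = 282
Sxx = Σx² − (Σx)²/n = 430 − 320 = 110
Sxy = Σxy − (Σx)(Σy)/n = -269 − (-112) = -157
Syy = Σy² − (Σy)²/n = 282 − 39.2 = 242.8
R² = Sxy²/(Sxx·Syy) = (-157)²/(110·242.8) = 0.922907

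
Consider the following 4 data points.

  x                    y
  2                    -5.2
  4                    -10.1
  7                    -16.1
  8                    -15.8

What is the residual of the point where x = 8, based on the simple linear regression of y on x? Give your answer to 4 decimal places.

1.0890

n = 4, Σx = 21, Σy = -47.2, Σxy = -289.9, Σx² = 133
Sxx = Σx² − (Σx)²/n = 133 − 110.25 = 22.75
Sxy = Σxy − (Σx)(Σy)/n = -289.9 − (-247.8) = -42.1
b = Sxy/Sxx = -42.1/22.75 = -1.850549
a = ȳ − b·x̄ = -11.8 − (-1.850549)·5.25 = -2.084615
ŷ(8) = -2.084615 + (-1.850549)·8 = -16.889011
residual = y − ŷ = -15.8 − (-16.889011) = 1.089011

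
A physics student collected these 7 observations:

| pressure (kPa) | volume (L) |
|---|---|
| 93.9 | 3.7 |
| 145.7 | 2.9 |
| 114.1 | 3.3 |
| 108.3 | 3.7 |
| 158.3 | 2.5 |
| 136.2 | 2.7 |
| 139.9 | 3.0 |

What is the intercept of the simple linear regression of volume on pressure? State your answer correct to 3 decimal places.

n = 7, Σx = 896.4, Σy = 21.8, Σxy = 2730.39, Σx² = 117974.74
Sxx = Σx² − (Σx)²/n = 117974.74 − 114790.422857 = 3184.317143
Sxy = Σxy − (Σx)(Σy)/n = 2730.39 − 2791.645714 = -61.255714
b = Sxy/Sxx = -61.255714/3184.317143 = -0.019237
a = ȳ − b·x̄ = 3.114286 − (-0.019237)·128.057143 = 5.577681

5.578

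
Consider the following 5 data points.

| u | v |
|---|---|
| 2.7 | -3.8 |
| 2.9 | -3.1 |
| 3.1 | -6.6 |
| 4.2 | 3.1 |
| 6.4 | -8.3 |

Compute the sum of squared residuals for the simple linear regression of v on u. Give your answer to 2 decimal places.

69.99

n = 5, Σx = 19.3, Σy = -18.7, Σxy = -79.81, Σx² = 83.91, Σy² = 146.11
Sxx = Σx² − (Σx)²/n = 83.91 − 74.498 = 9.412
Sxy = Σxy − (Σx)(Σy)/n = -79.81 − (-72.182) = -7.628
Syy = Σy² − (Σy)²/n = 146.11 − 69.938 = 76.172
b = Sxy/Sxx = -7.628/9.412 = -0.810455
SSE = Syy − b·Sxy = 76.172 − (-0.810455)·(-7.628) = 69.989851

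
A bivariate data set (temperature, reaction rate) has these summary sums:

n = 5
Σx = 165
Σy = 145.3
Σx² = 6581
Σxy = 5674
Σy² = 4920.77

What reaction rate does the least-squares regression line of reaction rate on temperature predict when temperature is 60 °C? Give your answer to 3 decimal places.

Sxx = Σx² − (Σx)²/n = 6581 − 5445 = 1136
Sxy = Σxy − (Σx)(Σy)/n = 5674 − 4794.9 = 879.1
b = Sxy/Sxx = 879.1/1136 = 0.773856
a = ȳ − b·x̄ = 29.06 − 0.773856·33 = 3.522764
ŷ(60) = a + b·60 = 3.522764 + 0.773856·60 = 49.954102

49.954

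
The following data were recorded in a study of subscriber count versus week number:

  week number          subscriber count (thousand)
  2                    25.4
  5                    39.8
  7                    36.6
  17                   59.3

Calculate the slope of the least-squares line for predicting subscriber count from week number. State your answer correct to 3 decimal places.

2.095

n = 4, Σx = 31, Σy = 161.1, Σxy = 1514.1, Σx² = 367
Sxx = Σx² − (Σx)²/n = 367 − 240.25 = 126.75
Sxy = Σxy − (Σx)(Σy)/n = 1514.1 − 1248.525 = 265.575
b = Sxy/Sxx = 265.575/126.75 = 2.095266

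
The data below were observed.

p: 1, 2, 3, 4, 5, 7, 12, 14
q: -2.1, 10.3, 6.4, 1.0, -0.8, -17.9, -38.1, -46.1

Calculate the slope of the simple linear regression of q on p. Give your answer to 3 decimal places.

-4.272

n = 8, Σx = 48, Σy = -87.3, Σxy = -1190.2, Σx² = 444
Sxx = Σx² − (Σx)²/n = 444 − 288 = 156
Sxy = Σxy − (Σx)(Σy)/n = -1190.2 − (-523.8) = -666.4
b = Sxy/Sxx = -666.4/156 = -4.271795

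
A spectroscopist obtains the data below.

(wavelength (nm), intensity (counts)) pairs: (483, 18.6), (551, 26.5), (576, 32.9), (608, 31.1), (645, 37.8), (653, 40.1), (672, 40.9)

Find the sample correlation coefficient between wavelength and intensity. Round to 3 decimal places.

n = 7, Σx = 4188, Σy = 227.9, Σxy = 139495.6, Σx² = 2532348, Σy² = 7807.49
Sxx = Σx² − (Σx)²/n = 2532348 − 2505620.571429 = 26727.428571
Sxy = Σxy − (Σx)(Σy)/n = 139495.6 − 136349.314286 = 3146.285714
Syy = Σy² − (Σy)²/n = 7807.49 − 7419.772857 = 387.717143
r = Sxy/√(Sxx·Syy) = 3146.285714/√(10362682.241633) = 3146.285714/3219.112027 = 0.977377

0.977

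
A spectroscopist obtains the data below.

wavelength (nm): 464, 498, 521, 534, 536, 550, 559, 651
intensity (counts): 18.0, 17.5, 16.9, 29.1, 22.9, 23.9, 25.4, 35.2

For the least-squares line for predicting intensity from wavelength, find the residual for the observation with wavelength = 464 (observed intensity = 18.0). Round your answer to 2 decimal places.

n = 8, Σx = 4313, Σy = 188.9, Σxy = 103944.5, Σx² = 2345975
Sxx = Σx² − (Σx)²/n = 2345975 − 2325246.125 = 20728.875
Sxy = Σxy − (Σx)(Σy)/n = 103944.5 − 101840.7125 = 2103.7875
b = Sxy/Sxx = 2103.7875/20728.875 = 0.101491
a = ȳ − b·x̄ = 23.6125 − 0.101491·539.125 = -31.103660
ŷ(464) = -31.103660 + 0.101491·464 = 15.988013
residual = y − ŷ = 18.0 − 15.988013 = 2.011987

2.01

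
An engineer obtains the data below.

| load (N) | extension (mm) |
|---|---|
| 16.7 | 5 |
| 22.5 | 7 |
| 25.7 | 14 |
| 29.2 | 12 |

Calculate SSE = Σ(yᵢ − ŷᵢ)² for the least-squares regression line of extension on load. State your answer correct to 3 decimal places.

n = 4, Σx = 94.1, Σy = 38, Σxy = 951.2, Σx² = 2298.27, Σy² = 414
Sxx = Σx² − (Σx)²/n = 2298.27 − 2213.7025 = 84.5675
Sxy = Σxy − (Σx)(Σy)/n = 951.2 − 893.95 = 57.25
Syy = Σy² − (Σy)²/n = 414 − 361 = 53
b = Sxy/Sxx = 57.25/84.5675 = 0.676974
SSE = Syy − b·Sxy = 53 − 0.676974·57.25 = 14.243238

14.243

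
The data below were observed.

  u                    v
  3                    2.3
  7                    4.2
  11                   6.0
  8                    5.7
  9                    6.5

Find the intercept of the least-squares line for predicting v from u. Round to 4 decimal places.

0.9068

n = 5, Σx = 38, Σy = 24.7, Σxy = 206.4, Σx² = 324
Sxx = Σx² − (Σx)²/n = 324 − 288.8 = 35.2
Sxy = Σxy − (Σx)(Σy)/n = 206.4 − 187.72 = 18.68
b = Sxy/Sxx = 18.68/35.2 = 0.530682
a = ȳ − b·x̄ = 4.94 − 0.530682·7.6 = 0.906818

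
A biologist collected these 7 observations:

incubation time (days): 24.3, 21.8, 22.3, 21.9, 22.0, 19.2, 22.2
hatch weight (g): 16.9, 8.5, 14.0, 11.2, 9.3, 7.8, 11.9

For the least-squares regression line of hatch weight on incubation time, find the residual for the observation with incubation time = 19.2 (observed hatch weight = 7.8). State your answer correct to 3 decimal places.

1.447

n = 7, Σx = 153.7, Σy = 79.6, Σxy = 1771.99, Σx² = 3388.11
Sxx = Σx² − (Σx)²/n = 3388.11 − 3374.812857 = 13.297143
Sxy = Σxy − (Σx)(Σy)/n = 1771.99 − 1747.788571 = 24.201429
b = Sxy/Sxx = 24.201429/13.297143 = 1.820047
a = ȳ − b·x̄ = 11.371429 − 1.820047·21.957143 = -28.591609
ŷ(19.2) = -28.591609 + 1.820047·19.2 = 6.353298
residual = y − ŷ = 7.8 − 6.353298 = 1.446702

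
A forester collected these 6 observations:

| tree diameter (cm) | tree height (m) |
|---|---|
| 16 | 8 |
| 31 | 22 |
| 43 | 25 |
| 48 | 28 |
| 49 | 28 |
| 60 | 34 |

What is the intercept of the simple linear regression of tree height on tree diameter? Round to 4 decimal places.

1.1733

n = 6, Σx = 247, Σy = 145, Σxy = 6641, Σx² = 11371
Sxx = Σx² − (Σx)²/n = 11371 − 10168.166667 = 1202.833333
Sxy = Σxy − (Σx)(Σy)/n = 6641 − 5969.166667 = 671.833333
b = Sxy/Sxx = 671.833333/1202.833333 = 0.558542
a = ȳ − b·x̄ = 24.166667 − 0.558542·41.166667 = 1.173341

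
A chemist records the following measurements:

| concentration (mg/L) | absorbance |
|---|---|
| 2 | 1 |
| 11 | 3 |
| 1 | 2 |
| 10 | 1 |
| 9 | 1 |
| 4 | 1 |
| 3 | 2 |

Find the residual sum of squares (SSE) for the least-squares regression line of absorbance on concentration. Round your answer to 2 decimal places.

n = 7, Σx = 40, Σy = 11, Σxy = 66, Σx² = 332, Σy² = 21
Sxx = Σx² − (Σx)²/n = 332 − 228.571429 = 103.428571
Sxy = Σxy − (Σx)(Σy)/n = 66 − 62.857143 = 3.142857
Syy = Σy² − (Σy)²/n = 21 − 17.285714 = 3.714286
b = Sxy/Sxx = 3.142857/103.428571 = 0.030387
SSE = Syy − b·Sxy = 3.714286 − 0.030387·3.142857 = 3.618785

3.62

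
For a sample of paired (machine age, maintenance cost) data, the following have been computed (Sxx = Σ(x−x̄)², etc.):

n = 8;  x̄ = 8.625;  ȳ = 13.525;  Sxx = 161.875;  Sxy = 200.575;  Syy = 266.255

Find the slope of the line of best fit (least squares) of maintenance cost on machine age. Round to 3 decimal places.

1.239

b = Sxy/Sxx = 200.575/161.875 = 1.239073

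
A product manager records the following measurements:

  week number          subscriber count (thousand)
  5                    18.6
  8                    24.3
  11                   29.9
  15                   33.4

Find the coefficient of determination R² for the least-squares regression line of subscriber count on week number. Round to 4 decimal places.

0.9680

n = 4, Σx = 39, Σy = 106.2, Σxy = 1117.3, Σx² = 435, Σy² = 2946.02
Sxx = Σx² − (Σx)²/n = 435 − 380.25 = 54.75
Sxy = Σxy − (Σx)(Σy)/n = 1117.3 − 1035.45 = 81.85
Syy = Σy² − (Σy)²/n = 2946.02 − 2819.61 = 126.41
R² = Sxy²/(Sxx·Syy) = (81.85)²/(54.75·126.41) = 0.967992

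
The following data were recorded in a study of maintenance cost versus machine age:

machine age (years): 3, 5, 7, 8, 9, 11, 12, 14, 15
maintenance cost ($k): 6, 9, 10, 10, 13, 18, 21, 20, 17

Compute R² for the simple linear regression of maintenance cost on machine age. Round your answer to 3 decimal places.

0.826

n = 9, Σx = 84, Σy = 124, Σxy = 1315, Σx² = 914, Σy² = 1940
Sxx = Σx² − (Σx)²/n = 914 − 784 = 130
Sxy = Σxy − (Σx)(Σy)/n = 1315 − 1157.333333 = 157.666667
Syy = Σy² − (Σy)²/n = 1940 − 1708.444444 = 231.555556
R² = Sxy²/(Sxx·Syy) = (157.666667)²/(130·231.555556) = 0.825812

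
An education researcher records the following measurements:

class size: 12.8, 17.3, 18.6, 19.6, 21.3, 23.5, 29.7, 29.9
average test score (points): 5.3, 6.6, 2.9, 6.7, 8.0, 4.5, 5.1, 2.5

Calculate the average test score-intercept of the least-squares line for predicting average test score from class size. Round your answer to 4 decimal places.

7.6800

n = 8, Σx = 172.7, Σy = 41.6, Σxy = 869.65, Σx² = 3975.29
Sxx = Σx² − (Σx)²/n = 3975.29 − 3728.16125 = 247.12875
Sxy = Σxy − (Σx)(Σy)/n = 869.65 − 898.04 = -28.39
b = Sxy/Sxx = -28.39/247.12875 = -0.114879
a = ȳ − b·x̄ = 5.2 − (-0.114879)·21.5875 = 7.679959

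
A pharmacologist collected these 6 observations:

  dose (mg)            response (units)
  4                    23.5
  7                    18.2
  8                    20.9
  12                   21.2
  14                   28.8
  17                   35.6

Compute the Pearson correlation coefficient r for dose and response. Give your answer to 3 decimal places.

0.772

n = 6, Σx = 62, Σy = 148.2, Σxy = 1651.4, Σx² = 758, Σy² = 3866.54
Sxx = Σx² − (Σx)²/n = 758 − 640.666667 = 117.333333
Sxy = Σxy − (Σx)(Σy)/n = 1651.4 − 1531.4 = 120
Syy = Σy² − (Σy)²/n = 3866.54 − 3660.54 = 206
r = Sxy/√(Sxx·Syy) = 120/√(24170.666667) = 120/155.469182 = 0.771857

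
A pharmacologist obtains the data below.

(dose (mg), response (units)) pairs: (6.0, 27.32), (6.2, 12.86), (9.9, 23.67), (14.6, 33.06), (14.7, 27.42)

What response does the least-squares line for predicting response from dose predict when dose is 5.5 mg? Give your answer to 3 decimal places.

19.283

n = 5, Σx = 51.4, Σy = 124.33, Σxy = 1363.735, Σx² = 601.7
Sxx = Σx² − (Σx)²/n = 601.7 − 528.392 = 73.308
Sxy = Σxy − (Σx)(Σy)/n = 1363.735 − 1278.1124 = 85.6226
b = Sxy/Sxx = 85.6226/73.308 = 1.167984
a = ȳ − b·x̄ = 24.866 − 1.167984·10.28 = 12.859120
ŷ(5.5) = a + b·5.5 = 12.859120 + 1.167984·5.5 = 19.283035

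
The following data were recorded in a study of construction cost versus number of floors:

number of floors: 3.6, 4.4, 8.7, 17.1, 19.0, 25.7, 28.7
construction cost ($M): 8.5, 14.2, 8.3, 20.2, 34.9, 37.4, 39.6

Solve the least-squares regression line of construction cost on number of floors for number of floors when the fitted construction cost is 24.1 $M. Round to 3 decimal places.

15.939

n = 7, Σx = 107.2, Σy = 163.1, Σxy = 3271.51, Σx² = 2245.6
Sxx = Σx² − (Σx)²/n = 2245.6 − 1641.691429 = 603.908571
Sxy = Σxy − (Σx)(Σy)/n = 3271.51 − 2497.76 = 773.75
b = Sxy/Sxx = 773.75/603.908571 = 1.281237
a = ȳ − b·x̄ = 23.3 − 1.281237·15.314286 = 3.678771
Set a + b·x = 24.1: x = (24.1 − 3.678771) / 1.281237 = 15.938682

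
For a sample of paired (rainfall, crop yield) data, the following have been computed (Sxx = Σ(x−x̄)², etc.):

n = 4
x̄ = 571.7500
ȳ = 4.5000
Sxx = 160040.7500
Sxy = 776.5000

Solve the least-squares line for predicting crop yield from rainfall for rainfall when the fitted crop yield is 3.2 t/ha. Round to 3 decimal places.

303.813

b = Sxy/Sxx = 776.5/160040.75 = 0.004852
a = ȳ − b·x̄ = 4.5 − 0.004852·571.75 = 1.725932
Set a + b·x = 3.2: x = (3.2 − 1.725932) / 0.004852 = 303.813136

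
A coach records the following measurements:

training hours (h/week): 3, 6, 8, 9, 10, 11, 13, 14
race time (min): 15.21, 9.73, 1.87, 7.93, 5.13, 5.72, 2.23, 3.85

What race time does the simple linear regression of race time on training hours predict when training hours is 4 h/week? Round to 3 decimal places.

n = 8, Σx = 74, Σy = 51.67, Σxy = 387.45, Σx² = 776
Sxx = Σx² − (Σx)²/n = 776 − 684.5 = 91.5
Sxy = Σxy − (Σx)(Σy)/n = 387.45 − 477.9475 = -90.4975
b = Sxy/Sxx = -90.4975/91.5 = -0.989044
a = ȳ − b·x̄ = 6.45875 − (-0.989044)·9.25 = 15.607404
ŷ(4) = a + b·4 = 15.607404 + (-0.989044)·4 = 11.651230

11.651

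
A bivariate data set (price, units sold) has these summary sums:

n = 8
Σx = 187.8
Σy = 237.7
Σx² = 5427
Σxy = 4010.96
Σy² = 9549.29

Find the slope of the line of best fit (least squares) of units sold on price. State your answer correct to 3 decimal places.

Sxx = Σx² − (Σx)²/n = 5427 − 4408.605 = 1018.395
Sxy = Σxy − (Σx)(Σy)/n = 4010.96 − 5580.0075 = -1569.0475
b = Sxy/Sxx = -1569.0475/1018.395 = -1.540706

-1.541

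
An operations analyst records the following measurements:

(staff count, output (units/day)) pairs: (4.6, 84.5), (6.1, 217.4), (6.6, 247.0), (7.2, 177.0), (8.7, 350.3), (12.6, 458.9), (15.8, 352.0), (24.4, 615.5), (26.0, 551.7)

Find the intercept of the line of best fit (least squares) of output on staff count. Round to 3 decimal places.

89.143

n = 9, Σx = 112, Σy = 3054.3, Σxy = 48373.19, Σx² = 1909.22
Sxx = Σx² − (Σx)²/n = 1909.22 − 1393.777778 = 515.442222
Sxy = Σxy − (Σx)(Σy)/n = 48373.19 − 38009.066667 = 10364.123333
b = Sxy/Sxx = 10364.123333/515.442222 = 20.107246
a = ȳ − b·x̄ = 339.366667 − 20.107246·12.444444 = 89.143166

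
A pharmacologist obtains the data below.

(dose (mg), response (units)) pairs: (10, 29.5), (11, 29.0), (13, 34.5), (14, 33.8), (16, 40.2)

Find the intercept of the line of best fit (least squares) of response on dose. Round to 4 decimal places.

n = 5, Σx = 64, Σy = 167, Σxy = 2178.9, Σx² = 842
Sxx = Σx² − (Σx)²/n = 842 − 819.2 = 22.8
Sxy = Σxy − (Σx)(Σy)/n = 2178.9 − 2137.6 = 41.3
b = Sxy/Sxx = 41.3/22.8 = 1.811404
a = ȳ − b·x̄ = 33.4 − 1.811404·12.8 = 10.214035

10.2140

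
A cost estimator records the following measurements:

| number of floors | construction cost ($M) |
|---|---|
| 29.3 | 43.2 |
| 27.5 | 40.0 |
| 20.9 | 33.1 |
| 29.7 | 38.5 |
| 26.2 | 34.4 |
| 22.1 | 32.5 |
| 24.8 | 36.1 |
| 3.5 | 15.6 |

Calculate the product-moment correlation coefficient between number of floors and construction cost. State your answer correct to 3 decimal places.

0.974

n = 8, Σx = 184, Σy = 273.4, Σxy = 6770.41, Σx² = 4735.78, Σy² = 9830.28
Sxx = Σx² − (Σx)²/n = 4735.78 − 4232 = 503.78
Sxy = Σxy − (Σx)(Σy)/n = 6770.41 − 6288.2 = 482.21
Syy = Σy² − (Σy)²/n = 9830.28 − 9343.445 = 486.835
r = Sxy/√(Sxx·Syy) = 482.21/√(245257.7363) = 482.21/495.235031 = 0.973699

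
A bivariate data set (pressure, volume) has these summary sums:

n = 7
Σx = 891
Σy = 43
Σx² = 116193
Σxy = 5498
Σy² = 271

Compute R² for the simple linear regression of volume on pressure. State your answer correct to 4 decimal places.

Sxx = Σx² − (Σx)²/n = 116193 − 113411.571429 = 2781.428571
Sxy = Σxy − (Σx)(Σy)/n = 5498 − 5473.285714 = 24.714286
Syy = Σy² − (Σy)²/n = 271 − 264.142857 = 6.857143
R² = Sxy²/(Sxx·Syy) = (24.714286)²/(2781.428571·6.857143) = 0.032025

0.0320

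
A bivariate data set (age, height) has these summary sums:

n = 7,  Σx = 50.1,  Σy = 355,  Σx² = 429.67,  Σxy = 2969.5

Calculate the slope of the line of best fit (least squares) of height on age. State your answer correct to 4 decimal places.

6.0300

Sxx = Σx² − (Σx)²/n = 429.67 − 358.572857 = 71.097143
Sxy = Σxy − (Σx)(Σy)/n = 2969.5 − 2540.785714 = 428.714286
b = Sxy/Sxx = 428.714286/71.097143 = 6.029979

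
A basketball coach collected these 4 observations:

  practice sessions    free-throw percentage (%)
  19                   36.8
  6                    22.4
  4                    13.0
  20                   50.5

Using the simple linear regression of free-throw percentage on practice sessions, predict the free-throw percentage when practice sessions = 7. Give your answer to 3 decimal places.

n = 4, Σx = 49, Σy = 122.7, Σxy = 1895.6, Σx² = 813
Sxx = Σx² − (Σx)²/n = 813 − 600.25 = 212.75
Sxy = Σxy − (Σx)(Σy)/n = 1895.6 − 1503.075 = 392.525
b = Sxy/Sxx = 392.525/212.75 = 1.845006
a = ȳ − b·x̄ = 30.675 − 1.845006·12.25 = 8.073678
ŷ(7) = a + b·7 = 8.073678 + 1.845006·7 = 20.988719

20.989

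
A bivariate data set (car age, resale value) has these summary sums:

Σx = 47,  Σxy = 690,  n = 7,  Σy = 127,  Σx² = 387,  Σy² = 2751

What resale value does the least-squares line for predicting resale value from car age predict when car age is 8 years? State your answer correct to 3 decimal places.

15.214

Sxx = Σx² − (Σx)²/n = 387 − 315.571429 = 71.428571
Sxy = Σxy − (Σx)(Σy)/n = 690 − 852.714286 = -162.714286
b = Sxy/Sxx = -162.714286/71.428571 = -2.278
a = ȳ − b·x̄ = 18.142857 − (-2.278)·6.714286 = 33.438
ŷ(8) = a + b·8 = 33.438 + (-2.278)·8 = 15.214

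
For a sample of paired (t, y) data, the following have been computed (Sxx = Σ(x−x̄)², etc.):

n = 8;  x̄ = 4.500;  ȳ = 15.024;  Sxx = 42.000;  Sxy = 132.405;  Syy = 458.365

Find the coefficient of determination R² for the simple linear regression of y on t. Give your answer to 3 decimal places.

0.911

R² = Sxy²/(Sxx·Syy) = (132.405)²/(42·458.365) = 0.910643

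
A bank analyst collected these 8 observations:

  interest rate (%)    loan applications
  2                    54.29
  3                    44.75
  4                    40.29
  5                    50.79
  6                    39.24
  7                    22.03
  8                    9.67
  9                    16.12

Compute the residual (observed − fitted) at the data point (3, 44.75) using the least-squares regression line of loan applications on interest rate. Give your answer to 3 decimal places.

n = 8, Σx = 44, Σy = 277.18, Σxy = 1270.03, Σx² = 284
Sxx = Σx² − (Σx)²/n = 284 − 242 = 42
Sxy = Σxy − (Σx)(Σy)/n = 1270.03 − 1524.49 = -254.46
b = Sxy/Sxx = -254.46/42 = -6.058571
a = ȳ − b·x̄ = 34.6475 − (-6.058571)·5.5 = 67.969643
ŷ(3) = 67.969643 + (-6.058571)·3 = 49.793929
residual = y − ŷ = 44.75 − 49.793929 = -5.043929

-5.044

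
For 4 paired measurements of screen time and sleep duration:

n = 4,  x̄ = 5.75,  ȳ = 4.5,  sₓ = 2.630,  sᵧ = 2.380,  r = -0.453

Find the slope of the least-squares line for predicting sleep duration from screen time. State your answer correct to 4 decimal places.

-0.4099

b = r · sᵧ/sₓ = -0.453 · 2.38/2.63 = -0.409939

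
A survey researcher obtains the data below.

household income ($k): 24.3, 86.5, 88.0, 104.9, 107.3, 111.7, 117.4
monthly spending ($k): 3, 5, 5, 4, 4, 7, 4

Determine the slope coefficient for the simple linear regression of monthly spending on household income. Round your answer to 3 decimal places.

n = 7, Σx = 640.1, Σy = 32, Σxy = 3045.7, Σx² = 64593.69
Sxx = Σx² − (Σx)²/n = 64593.69 − 58532.572857 = 6061.117143
Sxy = Σxy − (Σx)(Σy)/n = 3045.7 − 2926.171429 = 119.528571
b = Sxy/Sxx = 119.528571/6061.117143 = 0.019721

0.020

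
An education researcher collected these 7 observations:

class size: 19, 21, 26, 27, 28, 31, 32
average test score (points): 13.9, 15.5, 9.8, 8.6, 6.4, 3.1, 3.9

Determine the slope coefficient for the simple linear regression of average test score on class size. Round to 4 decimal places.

n = 7, Σx = 184, Σy = 61.2, Σxy = 1476.7, Σx² = 4976
Sxx = Σx² − (Σx)²/n = 4976 − 4836.571429 = 139.428571
Sxy = Σxy − (Σx)(Σy)/n = 1476.7 − 1608.685714 = -131.985714
b = Sxy/Sxx = -131.985714/139.428571 = -0.946619

-0.9466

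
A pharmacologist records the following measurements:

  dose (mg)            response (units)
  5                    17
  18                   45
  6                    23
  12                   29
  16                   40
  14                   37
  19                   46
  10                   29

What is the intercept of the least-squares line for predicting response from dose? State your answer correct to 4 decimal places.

n = 8, Σx = 100, Σy = 266, Σxy = 3703, Σx² = 1442
Sxx = Σx² − (Σx)²/n = 1442 − 1250 = 192
Sxy = Σxy − (Σx)(Σy)/n = 3703 − 3325 = 378
b = Sxy/Sxx = 378/192 = 1.96875
a = ȳ − b·x̄ = 33.25 − 1.96875·12.5 = 8.640625

8.6406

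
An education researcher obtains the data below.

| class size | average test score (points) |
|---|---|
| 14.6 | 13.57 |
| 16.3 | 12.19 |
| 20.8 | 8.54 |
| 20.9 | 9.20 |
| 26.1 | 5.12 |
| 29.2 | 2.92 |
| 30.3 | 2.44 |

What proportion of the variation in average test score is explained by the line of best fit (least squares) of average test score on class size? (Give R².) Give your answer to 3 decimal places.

n = 7, Σx = 158.2, Σy = 53.98, Σxy = 1059.559, Σx² = 3800.24, Σy² = 531.007
Sxx = Σx² − (Σx)²/n = 3800.24 − 3575.32 = 224.92
Sxy = Σxy − (Σx)(Σy)/n = 1059.559 − 1219.948 = -160.389
Syy = Σy² − (Σy)²/n = 531.007 − 416.262914 = 114.744086
R² = Sxy²/(Sxx·Syy) = (-160.389)²/(224.92·114.744086) = 0.996760

0.997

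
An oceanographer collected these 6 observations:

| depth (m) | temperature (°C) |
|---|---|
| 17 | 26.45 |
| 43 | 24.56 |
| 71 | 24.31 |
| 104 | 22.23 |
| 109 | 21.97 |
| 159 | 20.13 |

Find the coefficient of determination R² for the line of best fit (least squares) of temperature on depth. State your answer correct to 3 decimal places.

0.975

n = 6, Σx = 503, Σy = 139.65, Σxy = 11139.06, Σx² = 55157, Σy² = 3275.8429
Sxx = Σx² − (Σx)²/n = 55157 − 42168.166667 = 12988.833333
Sxy = Σxy − (Σx)(Σy)/n = 11139.06 − 11707.325 = -568.265
Syy = Σy² − (Σy)²/n = 3275.8429 − 3250.35375 = 25.48915
R² = Sxy²/(Sxx·Syy) = (-568.265)²/(12988.833333·25.48915) = 0.975386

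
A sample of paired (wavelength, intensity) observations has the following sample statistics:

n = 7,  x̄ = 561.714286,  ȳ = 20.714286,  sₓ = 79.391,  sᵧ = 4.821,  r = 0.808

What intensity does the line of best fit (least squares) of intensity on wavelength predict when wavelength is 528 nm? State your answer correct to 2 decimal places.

b = r · sᵧ/sₓ = 0.808 · 4.821/79.391 = 0.049066
a = ȳ − b·x̄ = 20.714286 − 0.049066·561.714286 = -6.846569
ŷ(528) = a + b·528 = -6.846569 + 0.049066·528 = 19.060074

19.06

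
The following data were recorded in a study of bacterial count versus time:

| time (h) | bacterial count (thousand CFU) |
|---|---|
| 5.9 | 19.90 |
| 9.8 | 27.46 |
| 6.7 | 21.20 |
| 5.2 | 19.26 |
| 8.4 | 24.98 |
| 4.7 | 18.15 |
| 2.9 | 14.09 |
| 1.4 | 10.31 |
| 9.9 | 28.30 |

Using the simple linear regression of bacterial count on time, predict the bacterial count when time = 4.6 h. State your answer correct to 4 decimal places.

n = 9, Σx = 54.9, Σy = 183.65, Σxy = 1259.312, Σx² = 403.81
Sxx = Σx² − (Σx)²/n = 403.81 − 334.89 = 68.92
Sxy = Σxy − (Σx)(Σy)/n = 1259.312 − 1120.265 = 139.047
b = Sxy/Sxx = 139.047/68.92 = 2.017513
a = ȳ − b·x̄ = 20.405556 − 2.017513·6.1 = 8.098726
ŷ(4.6) = a + b·4.6 = 8.098726 + 2.017513·4.6 = 17.379286

17.3793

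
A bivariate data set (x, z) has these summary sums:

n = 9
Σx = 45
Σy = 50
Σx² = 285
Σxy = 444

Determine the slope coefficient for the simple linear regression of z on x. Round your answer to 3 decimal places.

Sxx = Σx² − (Σx)²/n = 285 − 225 = 60
Sxy = Σxy − (Σx)(Σy)/n = 444 − 250 = 194
b = Sxy/Sxx = 194/60 = 3.233333

3.233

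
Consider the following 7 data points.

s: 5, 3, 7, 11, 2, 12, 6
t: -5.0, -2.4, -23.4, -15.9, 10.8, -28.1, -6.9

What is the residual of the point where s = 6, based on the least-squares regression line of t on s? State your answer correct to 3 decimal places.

n = 7, Σx = 46, Σy = -70.9, Σxy = -727.9, Σx² = 388
Sxx = Σx² − (Σx)²/n = 388 − 302.285714 = 85.714286
Sxy = Σxy − (Σx)(Σy)/n = -727.9 − (-465.914286) = -261.985714
b = Sxy/Sxx = -261.985714/85.714286 = -3.0565
a = ȳ − b·x̄ = -10.128571 − (-3.0565)·6.571429 = 9.957
ŷ(6) = 9.957 + (-3.0565)·6 = -8.382
residual = y − ŷ = -6.9 − (-8.382) = 1.482

1.482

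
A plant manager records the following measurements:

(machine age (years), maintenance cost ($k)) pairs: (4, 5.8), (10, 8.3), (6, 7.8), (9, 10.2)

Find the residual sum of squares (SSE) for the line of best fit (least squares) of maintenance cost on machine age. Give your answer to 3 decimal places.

3.398

n = 4, Σx = 29, Σy = 32.1, Σxy = 244.8, Σx² = 233, Σy² = 267.41
Sxx = Σx² − (Σx)²/n = 233 − 210.25 = 22.75
Sxy = Σxy − (Σx)(Σy)/n = 244.8 − 232.725 = 12.075
Syy = Σy² − (Σy)²/n = 267.41 − 257.6025 = 9.8075
b = Sxy/Sxx = 12.075/22.75 = 0.530769
SSE = Syy − b·Sxy = 9.8075 − 0.530769·12.075 = 3.398462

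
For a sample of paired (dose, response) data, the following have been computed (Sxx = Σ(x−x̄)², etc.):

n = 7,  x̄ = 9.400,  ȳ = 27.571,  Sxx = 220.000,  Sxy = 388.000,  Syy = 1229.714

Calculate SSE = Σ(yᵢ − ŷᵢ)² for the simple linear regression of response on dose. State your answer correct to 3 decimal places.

b = Sxy/Sxx = 388/220 = 1.763636
SSE = Syy − b·Sxy = 1229.714 − 1.763636·388 = 545.423091

545.423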